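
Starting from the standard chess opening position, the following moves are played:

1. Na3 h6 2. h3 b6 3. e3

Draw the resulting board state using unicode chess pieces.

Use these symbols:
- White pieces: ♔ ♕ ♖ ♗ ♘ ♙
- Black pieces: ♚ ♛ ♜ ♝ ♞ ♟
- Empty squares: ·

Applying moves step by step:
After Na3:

♜ ♞ ♝ ♛ ♚ ♝ ♞ ♜
♟ ♟ ♟ ♟ ♟ ♟ ♟ ♟
· · · · · · · ·
· · · · · · · ·
· · · · · · · ·
♘ · · · · · · ·
♙ ♙ ♙ ♙ ♙ ♙ ♙ ♙
♖ · ♗ ♕ ♔ ♗ ♘ ♖


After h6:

♜ ♞ ♝ ♛ ♚ ♝ ♞ ♜
♟ ♟ ♟ ♟ ♟ ♟ ♟ ·
· · · · · · · ♟
· · · · · · · ·
· · · · · · · ·
♘ · · · · · · ·
♙ ♙ ♙ ♙ ♙ ♙ ♙ ♙
♖ · ♗ ♕ ♔ ♗ ♘ ♖


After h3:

♜ ♞ ♝ ♛ ♚ ♝ ♞ ♜
♟ ♟ ♟ ♟ ♟ ♟ ♟ ·
· · · · · · · ♟
· · · · · · · ·
· · · · · · · ·
♘ · · · · · · ♙
♙ ♙ ♙ ♙ ♙ ♙ ♙ ·
♖ · ♗ ♕ ♔ ♗ ♘ ♖


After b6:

♜ ♞ ♝ ♛ ♚ ♝ ♞ ♜
♟ · ♟ ♟ ♟ ♟ ♟ ·
· ♟ · · · · · ♟
· · · · · · · ·
· · · · · · · ·
♘ · · · · · · ♙
♙ ♙ ♙ ♙ ♙ ♙ ♙ ·
♖ · ♗ ♕ ♔ ♗ ♘ ♖


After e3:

♜ ♞ ♝ ♛ ♚ ♝ ♞ ♜
♟ · ♟ ♟ ♟ ♟ ♟ ·
· ♟ · · · · · ♟
· · · · · · · ·
· · · · · · · ·
♘ · · · ♙ · · ♙
♙ ♙ ♙ ♙ · ♙ ♙ ·
♖ · ♗ ♕ ♔ ♗ ♘ ♖



  a b c d e f g h
  ─────────────────
8│♜ ♞ ♝ ♛ ♚ ♝ ♞ ♜│8
7│♟ · ♟ ♟ ♟ ♟ ♟ ·│7
6│· ♟ · · · · · ♟│6
5│· · · · · · · ·│5
4│· · · · · · · ·│4
3│♘ · · · ♙ · · ♙│3
2│♙ ♙ ♙ ♙ · ♙ ♙ ·│2
1│♖ · ♗ ♕ ♔ ♗ ♘ ♖│1
  ─────────────────
  a b c d e f g h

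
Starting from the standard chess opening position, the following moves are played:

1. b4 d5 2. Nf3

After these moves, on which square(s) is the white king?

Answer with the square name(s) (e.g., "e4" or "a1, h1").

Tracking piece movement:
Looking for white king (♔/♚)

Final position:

  a b c d e f g h
  ─────────────────
8│♜ ♞ ♝ ♛ ♚ ♝ ♞ ♜│8
7│♟ ♟ ♟ · ♟ ♟ ♟ ♟│7
6│· · · · · · · ·│6
5│· · · ♟ · · · ·│5
4│· ♙ · · · · · ·│4
3│· · · · · ♘ · ·│3
2│♙ · ♙ ♙ ♙ ♙ ♙ ♙│2
1│♖ ♘ ♗ ♕ ♔ ♗ · ♖│1
  ─────────────────
  a b c d e f g h


e1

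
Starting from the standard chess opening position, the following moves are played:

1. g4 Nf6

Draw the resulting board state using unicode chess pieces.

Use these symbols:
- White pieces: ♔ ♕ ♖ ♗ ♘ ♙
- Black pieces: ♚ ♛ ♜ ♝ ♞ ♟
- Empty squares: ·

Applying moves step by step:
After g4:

♜ ♞ ♝ ♛ ♚ ♝ ♞ ♜
♟ ♟ ♟ ♟ ♟ ♟ ♟ ♟
· · · · · · · ·
· · · · · · · ·
· · · · · · ♙ ·
· · · · · · · ·
♙ ♙ ♙ ♙ ♙ ♙ · ♙
♖ ♘ ♗ ♕ ♔ ♗ ♘ ♖


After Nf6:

♜ ♞ ♝ ♛ ♚ ♝ · ♜
♟ ♟ ♟ ♟ ♟ ♟ ♟ ♟
· · · · · ♞ · ·
· · · · · · · ·
· · · · · · ♙ ·
· · · · · · · ·
♙ ♙ ♙ ♙ ♙ ♙ · ♙
♖ ♘ ♗ ♕ ♔ ♗ ♘ ♖



  a b c d e f g h
  ─────────────────
8│♜ ♞ ♝ ♛ ♚ ♝ · ♜│8
7│♟ ♟ ♟ ♟ ♟ ♟ ♟ ♟│7
6│· · · · · ♞ · ·│6
5│· · · · · · · ·│5
4│· · · · · · ♙ ·│4
3│· · · · · · · ·│3
2│♙ ♙ ♙ ♙ ♙ ♙ · ♙│2
1│♖ ♘ ♗ ♕ ♔ ♗ ♘ ♖│1
  ─────────────────
  a b c d e f g h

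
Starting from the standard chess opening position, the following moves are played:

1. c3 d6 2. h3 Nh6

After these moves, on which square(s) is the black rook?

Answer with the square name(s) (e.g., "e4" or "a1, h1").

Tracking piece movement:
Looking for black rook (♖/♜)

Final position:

  a b c d e f g h
  ─────────────────
8│♜ ♞ ♝ ♛ ♚ ♝ · ♜│8
7│♟ ♟ ♟ · ♟ ♟ ♟ ♟│7
6│· · · ♟ · · · ♞│6
5│· · · · · · · ·│5
4│· · · · · · · ·│4
3│· · ♙ · · · · ♙│3
2│♙ ♙ · ♙ ♙ ♙ ♙ ·│2
1│♖ ♘ ♗ ♕ ♔ ♗ ♘ ♖│1
  ─────────────────
  a b c d e f g h


a8, h8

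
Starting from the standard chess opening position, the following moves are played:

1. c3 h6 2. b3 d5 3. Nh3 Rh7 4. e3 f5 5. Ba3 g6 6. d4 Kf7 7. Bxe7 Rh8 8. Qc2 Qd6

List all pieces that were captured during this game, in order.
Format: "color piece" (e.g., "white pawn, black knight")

Tracking captures:
  Bxe7: captured black pawn

black pawn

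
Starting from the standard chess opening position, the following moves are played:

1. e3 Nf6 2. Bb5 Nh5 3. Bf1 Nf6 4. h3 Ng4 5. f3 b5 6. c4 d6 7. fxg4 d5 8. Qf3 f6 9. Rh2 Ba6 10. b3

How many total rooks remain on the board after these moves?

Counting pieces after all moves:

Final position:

  a b c d e f g h
  ─────────────────
8│♜ ♞ · ♛ ♚ ♝ · ♜│8
7│♟ · ♟ · ♟ · ♟ ♟│7
6│♝ · · · · ♟ · ·│6
5│· ♟ · ♟ · · · ·│5
4│· · ♙ · · · ♙ ·│4
3│· ♙ · · ♙ ♕ · ♙│3
2│♙ · · ♙ · · ♙ ♖│2
1│♖ ♘ ♗ · ♔ ♗ ♘ ·│1
  ─────────────────
  a b c d e f g h


4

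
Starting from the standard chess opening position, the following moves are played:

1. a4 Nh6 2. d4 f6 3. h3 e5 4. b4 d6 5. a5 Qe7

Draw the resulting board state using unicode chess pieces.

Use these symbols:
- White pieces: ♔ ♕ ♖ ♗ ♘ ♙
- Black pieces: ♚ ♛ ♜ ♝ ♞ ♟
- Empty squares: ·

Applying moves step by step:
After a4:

♜ ♞ ♝ ♛ ♚ ♝ ♞ ♜
♟ ♟ ♟ ♟ ♟ ♟ ♟ ♟
· · · · · · · ·
· · · · · · · ·
♙ · · · · · · ·
· · · · · · · ·
· ♙ ♙ ♙ ♙ ♙ ♙ ♙
♖ ♘ ♗ ♕ ♔ ♗ ♘ ♖


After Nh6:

♜ ♞ ♝ ♛ ♚ ♝ · ♜
♟ ♟ ♟ ♟ ♟ ♟ ♟ ♟
· · · · · · · ♞
· · · · · · · ·
♙ · · · · · · ·
· · · · · · · ·
· ♙ ♙ ♙ ♙ ♙ ♙ ♙
♖ ♘ ♗ ♕ ♔ ♗ ♘ ♖


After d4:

♜ ♞ ♝ ♛ ♚ ♝ · ♜
♟ ♟ ♟ ♟ ♟ ♟ ♟ ♟
· · · · · · · ♞
· · · · · · · ·
♙ · · ♙ · · · ·
· · · · · · · ·
· ♙ ♙ · ♙ ♙ ♙ ♙
♖ ♘ ♗ ♕ ♔ ♗ ♘ ♖


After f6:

♜ ♞ ♝ ♛ ♚ ♝ · ♜
♟ ♟ ♟ ♟ ♟ · ♟ ♟
· · · · · ♟ · ♞
· · · · · · · ·
♙ · · ♙ · · · ·
· · · · · · · ·
· ♙ ♙ · ♙ ♙ ♙ ♙
♖ ♘ ♗ ♕ ♔ ♗ ♘ ♖


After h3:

♜ ♞ ♝ ♛ ♚ ♝ · ♜
♟ ♟ ♟ ♟ ♟ · ♟ ♟
· · · · · ♟ · ♞
· · · · · · · ·
♙ · · ♙ · · · ·
· · · · · · · ♙
· ♙ ♙ · ♙ ♙ ♙ ·
♖ ♘ ♗ ♕ ♔ ♗ ♘ ♖


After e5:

♜ ♞ ♝ ♛ ♚ ♝ · ♜
♟ ♟ ♟ ♟ · · ♟ ♟
· · · · · ♟ · ♞
· · · · ♟ · · ·
♙ · · ♙ · · · ·
· · · · · · · ♙
· ♙ ♙ · ♙ ♙ ♙ ·
♖ ♘ ♗ ♕ ♔ ♗ ♘ ♖


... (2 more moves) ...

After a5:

♜ ♞ ♝ ♛ ♚ ♝ · ♜
♟ ♟ ♟ · · · ♟ ♟
· · · ♟ · ♟ · ♞
♙ · · · ♟ · · ·
· ♙ · ♙ · · · ·
· · · · · · · ♙
· · ♙ · ♙ ♙ ♙ ·
♖ ♘ ♗ ♕ ♔ ♗ ♘ ♖


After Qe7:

♜ ♞ ♝ · ♚ ♝ · ♜
♟ ♟ ♟ · ♛ · ♟ ♟
· · · ♟ · ♟ · ♞
♙ · · · ♟ · · ·
· ♙ · ♙ · · · ·
· · · · · · · ♙
· · ♙ · ♙ ♙ ♙ ·
♖ ♘ ♗ ♕ ♔ ♗ ♘ ♖



  a b c d e f g h
  ─────────────────
8│♜ ♞ ♝ · ♚ ♝ · ♜│8
7│♟ ♟ ♟ · ♛ · ♟ ♟│7
6│· · · ♟ · ♟ · ♞│6
5│♙ · · · ♟ · · ·│5
4│· ♙ · ♙ · · · ·│4
3│· · · · · · · ♙│3
2│· · ♙ · ♙ ♙ ♙ ·│2
1│♖ ♘ ♗ ♕ ♔ ♗ ♘ ♖│1
  ─────────────────
  a b c d e f g h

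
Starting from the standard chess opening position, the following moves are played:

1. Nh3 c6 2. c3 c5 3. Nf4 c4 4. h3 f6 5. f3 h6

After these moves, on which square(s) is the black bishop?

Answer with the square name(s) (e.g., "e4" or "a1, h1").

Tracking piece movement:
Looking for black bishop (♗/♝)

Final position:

  a b c d e f g h
  ─────────────────
8│♜ ♞ ♝ ♛ ♚ ♝ ♞ ♜│8
7│♟ ♟ · ♟ ♟ · ♟ ·│7
6│· · · · · ♟ · ♟│6
5│· · · · · · · ·│5
4│· · ♟ · · ♘ · ·│4
3│· · ♙ · · ♙ · ♙│3
2│♙ ♙ · ♙ ♙ · ♙ ·│2
1│♖ ♘ ♗ ♕ ♔ ♗ · ♖│1
  ─────────────────
  a b c d e f g h


c8, f8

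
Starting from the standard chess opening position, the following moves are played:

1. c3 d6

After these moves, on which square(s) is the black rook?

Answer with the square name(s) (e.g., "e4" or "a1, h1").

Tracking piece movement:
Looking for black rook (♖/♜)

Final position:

  a b c d e f g h
  ─────────────────
8│♜ ♞ ♝ ♛ ♚ ♝ ♞ ♜│8
7│♟ ♟ ♟ · ♟ ♟ ♟ ♟│7
6│· · · ♟ · · · ·│6
5│· · · · · · · ·│5
4│· · · · · · · ·│4
3│· · ♙ · · · · ·│3
2│♙ ♙ · ♙ ♙ ♙ ♙ ♙│2
1│♖ ♘ ♗ ♕ ♔ ♗ ♘ ♖│1
  ─────────────────
  a b c d e f g h


a8, h8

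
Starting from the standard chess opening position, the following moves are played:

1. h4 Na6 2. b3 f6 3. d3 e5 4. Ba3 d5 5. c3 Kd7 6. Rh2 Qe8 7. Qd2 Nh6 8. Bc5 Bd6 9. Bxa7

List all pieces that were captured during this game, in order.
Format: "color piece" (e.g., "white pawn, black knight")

Tracking captures:
  Bxa7: captured black pawn

black pawn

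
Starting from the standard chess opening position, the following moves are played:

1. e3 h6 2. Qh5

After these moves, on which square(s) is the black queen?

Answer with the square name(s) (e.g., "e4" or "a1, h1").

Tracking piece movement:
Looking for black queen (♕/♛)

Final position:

  a b c d e f g h
  ─────────────────
8│♜ ♞ ♝ ♛ ♚ ♝ ♞ ♜│8
7│♟ ♟ ♟ ♟ ♟ ♟ ♟ ·│7
6│· · · · · · · ♟│6
5│· · · · · · · ♕│5
4│· · · · · · · ·│4
3│· · · · ♙ · · ·│3
2│♙ ♙ ♙ ♙ · ♙ ♙ ♙│2
1│♖ ♘ ♗ · ♔ ♗ ♘ ♖│1
  ─────────────────
  a b c d e f g h


d8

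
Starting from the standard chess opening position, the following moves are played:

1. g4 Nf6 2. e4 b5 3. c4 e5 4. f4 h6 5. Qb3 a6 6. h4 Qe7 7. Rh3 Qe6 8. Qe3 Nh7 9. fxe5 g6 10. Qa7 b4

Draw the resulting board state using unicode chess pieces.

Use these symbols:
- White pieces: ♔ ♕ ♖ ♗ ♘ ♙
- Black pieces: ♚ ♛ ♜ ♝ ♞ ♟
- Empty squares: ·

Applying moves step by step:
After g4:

♜ ♞ ♝ ♛ ♚ ♝ ♞ ♜
♟ ♟ ♟ ♟ ♟ ♟ ♟ ♟
· · · · · · · ·
· · · · · · · ·
· · · · · · ♙ ·
· · · · · · · ·
♙ ♙ ♙ ♙ ♙ ♙ · ♙
♖ ♘ ♗ ♕ ♔ ♗ ♘ ♖


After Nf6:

♜ ♞ ♝ ♛ ♚ ♝ · ♜
♟ ♟ ♟ ♟ ♟ ♟ ♟ ♟
· · · · · ♞ · ·
· · · · · · · ·
· · · · · · ♙ ·
· · · · · · · ·
♙ ♙ ♙ ♙ ♙ ♙ · ♙
♖ ♘ ♗ ♕ ♔ ♗ ♘ ♖


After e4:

♜ ♞ ♝ ♛ ♚ ♝ · ♜
♟ ♟ ♟ ♟ ♟ ♟ ♟ ♟
· · · · · ♞ · ·
· · · · · · · ·
· · · · ♙ · ♙ ·
· · · · · · · ·
♙ ♙ ♙ ♙ · ♙ · ♙
♖ ♘ ♗ ♕ ♔ ♗ ♘ ♖


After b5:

♜ ♞ ♝ ♛ ♚ ♝ · ♜
♟ · ♟ ♟ ♟ ♟ ♟ ♟
· · · · · ♞ · ·
· ♟ · · · · · ·
· · · · ♙ · ♙ ·
· · · · · · · ·
♙ ♙ ♙ ♙ · ♙ · ♙
♖ ♘ ♗ ♕ ♔ ♗ ♘ ♖


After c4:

♜ ♞ ♝ ♛ ♚ ♝ · ♜
♟ · ♟ ♟ ♟ ♟ ♟ ♟
· · · · · ♞ · ·
· ♟ · · · · · ·
· · ♙ · ♙ · ♙ ·
· · · · · · · ·
♙ ♙ · ♙ · ♙ · ♙
♖ ♘ ♗ ♕ ♔ ♗ ♘ ♖


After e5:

♜ ♞ ♝ ♛ ♚ ♝ · ♜
♟ · ♟ ♟ · ♟ ♟ ♟
· · · · · ♞ · ·
· ♟ · · ♟ · · ·
· · ♙ · ♙ · ♙ ·
· · · · · · · ·
♙ ♙ · ♙ · ♙ · ♙
♖ ♘ ♗ ♕ ♔ ♗ ♘ ♖


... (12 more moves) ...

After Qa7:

♜ ♞ ♝ · ♚ ♝ · ♜
♕ · ♟ ♟ · ♟ · ♞
♟ · · · ♛ · ♟ ♟
· ♟ · · ♙ · · ·
· · ♙ · ♙ · ♙ ♙
· · · · · · · ♖
♙ ♙ · ♙ · · · ·
♖ ♘ ♗ · ♔ ♗ ♘ ·


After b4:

♜ ♞ ♝ · ♚ ♝ · ♜
♕ · ♟ ♟ · ♟ · ♞
♟ · · · ♛ · ♟ ♟
· · · · ♙ · · ·
· ♟ ♙ · ♙ · ♙ ♙
· · · · · · · ♖
♙ ♙ · ♙ · · · ·
♖ ♘ ♗ · ♔ ♗ ♘ ·



  a b c d e f g h
  ─────────────────
8│♜ ♞ ♝ · ♚ ♝ · ♜│8
7│♕ · ♟ ♟ · ♟ · ♞│7
6│♟ · · · ♛ · ♟ ♟│6
5│· · · · ♙ · · ·│5
4│· ♟ ♙ · ♙ · ♙ ♙│4
3│· · · · · · · ♖│3
2│♙ ♙ · ♙ · · · ·│2
1│♖ ♘ ♗ · ♔ ♗ ♘ ·│1
  ─────────────────
  a b c d e f g h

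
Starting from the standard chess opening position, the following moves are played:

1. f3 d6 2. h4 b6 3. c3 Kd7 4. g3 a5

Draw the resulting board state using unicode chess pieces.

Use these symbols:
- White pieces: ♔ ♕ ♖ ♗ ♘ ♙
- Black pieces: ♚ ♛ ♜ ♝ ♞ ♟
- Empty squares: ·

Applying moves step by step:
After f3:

♜ ♞ ♝ ♛ ♚ ♝ ♞ ♜
♟ ♟ ♟ ♟ ♟ ♟ ♟ ♟
· · · · · · · ·
· · · · · · · ·
· · · · · · · ·
· · · · · ♙ · ·
♙ ♙ ♙ ♙ ♙ · ♙ ♙
♖ ♘ ♗ ♕ ♔ ♗ ♘ ♖


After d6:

♜ ♞ ♝ ♛ ♚ ♝ ♞ ♜
♟ ♟ ♟ · ♟ ♟ ♟ ♟
· · · ♟ · · · ·
· · · · · · · ·
· · · · · · · ·
· · · · · ♙ · ·
♙ ♙ ♙ ♙ ♙ · ♙ ♙
♖ ♘ ♗ ♕ ♔ ♗ ♘ ♖


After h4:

♜ ♞ ♝ ♛ ♚ ♝ ♞ ♜
♟ ♟ ♟ · ♟ ♟ ♟ ♟
· · · ♟ · · · ·
· · · · · · · ·
· · · · · · · ♙
· · · · · ♙ · ·
♙ ♙ ♙ ♙ ♙ · ♙ ·
♖ ♘ ♗ ♕ ♔ ♗ ♘ ♖


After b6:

♜ ♞ ♝ ♛ ♚ ♝ ♞ ♜
♟ · ♟ · ♟ ♟ ♟ ♟
· ♟ · ♟ · · · ·
· · · · · · · ·
· · · · · · · ♙
· · · · · ♙ · ·
♙ ♙ ♙ ♙ ♙ · ♙ ·
♖ ♘ ♗ ♕ ♔ ♗ ♘ ♖


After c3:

♜ ♞ ♝ ♛ ♚ ♝ ♞ ♜
♟ · ♟ · ♟ ♟ ♟ ♟
· ♟ · ♟ · · · ·
· · · · · · · ·
· · · · · · · ♙
· · ♙ · · ♙ · ·
♙ ♙ · ♙ ♙ · ♙ ·
♖ ♘ ♗ ♕ ♔ ♗ ♘ ♖


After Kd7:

♜ ♞ ♝ ♛ · ♝ ♞ ♜
♟ · ♟ ♚ ♟ ♟ ♟ ♟
· ♟ · ♟ · · · ·
· · · · · · · ·
· · · · · · · ♙
· · ♙ · · ♙ · ·
♙ ♙ · ♙ ♙ · ♙ ·
♖ ♘ ♗ ♕ ♔ ♗ ♘ ♖


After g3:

♜ ♞ ♝ ♛ · ♝ ♞ ♜
♟ · ♟ ♚ ♟ ♟ ♟ ♟
· ♟ · ♟ · · · ·
· · · · · · · ·
· · · · · · · ♙
· · ♙ · · ♙ ♙ ·
♙ ♙ · ♙ ♙ · · ·
♖ ♘ ♗ ♕ ♔ ♗ ♘ ♖


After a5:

♜ ♞ ♝ ♛ · ♝ ♞ ♜
· · ♟ ♚ ♟ ♟ ♟ ♟
· ♟ · ♟ · · · ·
♟ · · · · · · ·
· · · · · · · ♙
· · ♙ · · ♙ ♙ ·
♙ ♙ · ♙ ♙ · · ·
♖ ♘ ♗ ♕ ♔ ♗ ♘ ♖



  a b c d e f g h
  ─────────────────
8│♜ ♞ ♝ ♛ · ♝ ♞ ♜│8
7│· · ♟ ♚ ♟ ♟ ♟ ♟│7
6│· ♟ · ♟ · · · ·│6
5│♟ · · · · · · ·│5
4│· · · · · · · ♙│4
3│· · ♙ · · ♙ ♙ ·│3
2│♙ ♙ · ♙ ♙ · · ·│2
1│♖ ♘ ♗ ♕ ♔ ♗ ♘ ♖│1
  ─────────────────
  a b c d e f g h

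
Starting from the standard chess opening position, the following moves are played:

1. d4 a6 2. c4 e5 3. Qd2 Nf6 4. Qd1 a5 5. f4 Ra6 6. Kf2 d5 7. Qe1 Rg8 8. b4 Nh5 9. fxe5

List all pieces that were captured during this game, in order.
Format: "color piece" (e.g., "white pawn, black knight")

Tracking captures:
  fxe5: captured black pawn

black pawn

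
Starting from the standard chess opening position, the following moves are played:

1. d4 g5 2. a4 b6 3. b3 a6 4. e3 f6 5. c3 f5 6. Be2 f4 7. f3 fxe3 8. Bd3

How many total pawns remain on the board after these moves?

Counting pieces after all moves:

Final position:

  a b c d e f g h
  ─────────────────
8│♜ ♞ ♝ ♛ ♚ ♝ ♞ ♜│8
7│· · ♟ ♟ ♟ · · ♟│7
6│♟ ♟ · · · · · ·│6
5│· · · · · · ♟ ·│5
4│♙ · · ♙ · · · ·│4
3│· ♙ ♙ ♗ ♟ ♙ · ·│3
2│· · · · · · ♙ ♙│2
1│♖ ♘ ♗ ♕ ♔ · ♘ ♖│1
  ─────────────────
  a b c d e f g h


15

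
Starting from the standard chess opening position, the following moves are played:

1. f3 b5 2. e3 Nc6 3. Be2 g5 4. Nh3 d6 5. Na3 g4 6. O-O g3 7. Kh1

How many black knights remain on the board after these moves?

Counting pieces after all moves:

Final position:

  a b c d e f g h
  ─────────────────
8│♜ · ♝ ♛ ♚ ♝ ♞ ♜│8
7│♟ · ♟ · ♟ ♟ · ♟│7
6│· · ♞ ♟ · · · ·│6
5│· ♟ · · · · · ·│5
4│· · · · · · · ·│4
3│♘ · · · ♙ ♙ ♟ ♘│3
2│♙ ♙ ♙ ♙ ♗ · ♙ ♙│2
1│♖ · ♗ ♕ · ♖ · ♔│1
  ─────────────────
  a b c d e f g h


2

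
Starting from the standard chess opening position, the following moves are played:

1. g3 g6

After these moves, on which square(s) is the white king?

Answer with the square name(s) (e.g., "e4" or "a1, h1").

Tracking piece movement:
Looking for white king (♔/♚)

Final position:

  a b c d e f g h
  ─────────────────
8│♜ ♞ ♝ ♛ ♚ ♝ ♞ ♜│8
7│♟ ♟ ♟ ♟ ♟ ♟ · ♟│7
6│· · · · · · ♟ ·│6
5│· · · · · · · ·│5
4│· · · · · · · ·│4
3│· · · · · · ♙ ·│3
2│♙ ♙ ♙ ♙ ♙ ♙ · ♙│2
1│♖ ♘ ♗ ♕ ♔ ♗ ♘ ♖│1
  ─────────────────
  a b c d e f g h


e1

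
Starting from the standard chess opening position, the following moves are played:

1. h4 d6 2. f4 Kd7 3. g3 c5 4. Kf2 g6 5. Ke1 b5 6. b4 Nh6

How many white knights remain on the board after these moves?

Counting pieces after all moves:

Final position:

  a b c d e f g h
  ─────────────────
8│♜ ♞ ♝ ♛ · ♝ · ♜│8
7│♟ · · ♚ ♟ ♟ · ♟│7
6│· · · ♟ · · ♟ ♞│6
5│· ♟ ♟ · · · · ·│5
4│· ♙ · · · ♙ · ♙│4
3│· · · · · · ♙ ·│3
2│♙ · ♙ ♙ ♙ · · ·│2
1│♖ ♘ ♗ ♕ ♔ ♗ ♘ ♖│1
  ─────────────────
  a b c d e f g h


2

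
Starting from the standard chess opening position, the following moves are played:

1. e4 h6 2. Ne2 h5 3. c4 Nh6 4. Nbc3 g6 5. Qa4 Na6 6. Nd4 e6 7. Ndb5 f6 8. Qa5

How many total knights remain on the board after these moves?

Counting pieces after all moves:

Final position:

  a b c d e f g h
  ─────────────────
8│♜ · ♝ ♛ ♚ ♝ · ♜│8
7│♟ ♟ ♟ ♟ · · · ·│7
6│♞ · · · ♟ ♟ ♟ ♞│6
5│♕ ♘ · · · · · ♟│5
4│· · ♙ · ♙ · · ·│4
3│· · ♘ · · · · ·│3
2│♙ ♙ · ♙ · ♙ ♙ ♙│2
1│♖ · ♗ · ♔ ♗ · ♖│1
  ─────────────────
  a b c d e f g h


4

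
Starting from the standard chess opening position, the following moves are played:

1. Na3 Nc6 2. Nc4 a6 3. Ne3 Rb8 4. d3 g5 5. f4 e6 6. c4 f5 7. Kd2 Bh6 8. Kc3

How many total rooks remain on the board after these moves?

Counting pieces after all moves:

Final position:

  a b c d e f g h
  ─────────────────
8│· ♜ ♝ ♛ ♚ · ♞ ♜│8
7│· ♟ ♟ ♟ · · · ♟│7
6│♟ · ♞ · ♟ · · ♝│6
5│· · · · · ♟ ♟ ·│5
4│· · ♙ · · ♙ · ·│4
3│· · ♔ ♙ ♘ · · ·│3
2│♙ ♙ · · ♙ · ♙ ♙│2
1│♖ · ♗ ♕ · ♗ ♘ ♖│1
  ─────────────────
  a b c d e f g h


4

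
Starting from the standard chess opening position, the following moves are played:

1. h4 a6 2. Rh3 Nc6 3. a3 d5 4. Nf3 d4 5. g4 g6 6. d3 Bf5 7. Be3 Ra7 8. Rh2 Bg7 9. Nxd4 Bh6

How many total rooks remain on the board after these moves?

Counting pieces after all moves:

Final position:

  a b c d e f g h
  ─────────────────
8│· · · ♛ ♚ · ♞ ♜│8
7│♜ ♟ ♟ · ♟ ♟ · ♟│7
6│♟ · ♞ · · · ♟ ♝│6
5│· · · · · ♝ · ·│5
4│· · · ♘ · · ♙ ♙│4
3│♙ · · ♙ ♗ · · ·│3
2│· ♙ ♙ · ♙ ♙ · ♖│2
1│♖ ♘ · ♕ ♔ ♗ · ·│1
  ─────────────────
  a b c d e f g h


4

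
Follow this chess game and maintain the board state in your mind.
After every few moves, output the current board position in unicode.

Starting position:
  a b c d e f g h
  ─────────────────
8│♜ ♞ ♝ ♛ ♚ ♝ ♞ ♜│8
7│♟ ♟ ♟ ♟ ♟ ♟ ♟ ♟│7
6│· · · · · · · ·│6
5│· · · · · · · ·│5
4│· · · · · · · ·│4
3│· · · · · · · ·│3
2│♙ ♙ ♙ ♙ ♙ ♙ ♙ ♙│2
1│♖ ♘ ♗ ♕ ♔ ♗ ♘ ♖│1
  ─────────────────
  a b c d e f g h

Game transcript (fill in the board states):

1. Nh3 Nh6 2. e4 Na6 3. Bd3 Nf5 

  a b c d e f g h
  ─────────────────
8│♜ · ♝ ♛ ♚ ♝ · ♜│8
7│♟ ♟ ♟ ♟ ♟ ♟ ♟ ♟│7
6│♞ · · · · · · ·│6
5│· · · · · ♞ · ·│5
4│· · · · ♙ · · ·│4
3│· · · ♗ · · · ♘│3
2│♙ ♙ ♙ ♙ · ♙ ♙ ♙│2
1│♖ ♘ ♗ ♕ ♔ · · ♖│1
  ─────────────────
  a b c d e f g h

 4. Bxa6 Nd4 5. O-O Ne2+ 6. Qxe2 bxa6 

  a b c d e f g h
  ─────────────────
8│♜ · ♝ ♛ ♚ ♝ · ♜│8
7│♟ · ♟ ♟ ♟ ♟ ♟ ♟│7
6│♟ · · · · · · ·│6
5│· · · · · · · ·│5
4│· · · · ♙ · · ·│4
3│· · · · · · · ♘│3
2│♙ ♙ ♙ ♙ ♕ ♙ ♙ ♙│2
1│♖ ♘ ♗ · · ♖ ♔ ·│1
  ─────────────────
  a b c d e f g h

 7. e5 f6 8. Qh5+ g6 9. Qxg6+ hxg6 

  a b c d e f g h
  ─────────────────
8│♜ · ♝ ♛ ♚ ♝ · ♜│8
7│♟ · ♟ ♟ ♟ · · ·│7
6│♟ · · · · ♟ ♟ ·│6
5│· · · · ♙ · · ·│5
4│· · · · · · · ·│4
3│· · · · · · · ♘│3
2│♙ ♙ ♙ ♙ · ♙ ♙ ♙│2
1│♖ ♘ ♗ · · ♖ ♔ ·│1
  ─────────────────
  a b c d e f g h

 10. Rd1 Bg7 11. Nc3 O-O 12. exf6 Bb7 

  a b c d e f g h
  ─────────────────
8│♜ · · ♛ · ♜ ♚ ·│8
7│♟ ♝ ♟ ♟ ♟ · ♝ ·│7
6│♟ · · · · ♙ ♟ ·│6
5│· · · · · · · ·│5
4│· · · · · · · ·│4
3│· · ♘ · · · · ♘│3
2│♙ ♙ ♙ ♙ · ♙ ♙ ♙│2
1│♖ · ♗ ♖ · · ♔ ·│1
  ─────────────────
  a b c d e f g h

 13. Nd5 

  a b c d e f g h
  ─────────────────
8│♜ · · ♛ · ♜ ♚ ·│8
7│♟ ♝ ♟ ♟ ♟ · ♝ ·│7
6│♟ · · · · ♙ ♟ ·│6
5│· · · ♘ · · · ·│5
4│· · · · · · · ·│4
3│· · · · · · · ♘│3
2│♙ ♙ ♙ ♙ · ♙ ♙ ♙│2
1│♖ · ♗ ♖ · · ♔ ·│1
  ─────────────────
  a b c d e f g h


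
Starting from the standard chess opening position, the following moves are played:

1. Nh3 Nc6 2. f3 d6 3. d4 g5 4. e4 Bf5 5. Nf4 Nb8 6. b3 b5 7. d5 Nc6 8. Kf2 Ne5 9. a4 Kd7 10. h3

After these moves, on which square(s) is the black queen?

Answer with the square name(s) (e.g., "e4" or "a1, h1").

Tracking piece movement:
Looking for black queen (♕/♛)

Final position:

  a b c d e f g h
  ─────────────────
8│♜ · · ♛ · ♝ ♞ ♜│8
7│♟ · ♟ ♚ ♟ ♟ · ♟│7
6│· · · ♟ · · · ·│6
5│· ♟ · ♙ ♞ ♝ ♟ ·│5
4│♙ · · · ♙ ♘ · ·│4
3│· ♙ · · · ♙ · ♙│3
2│· · ♙ · · ♔ ♙ ·│2
1│♖ ♘ ♗ ♕ · ♗ · ♖│1
  ─────────────────
  a b c d e f g h


d8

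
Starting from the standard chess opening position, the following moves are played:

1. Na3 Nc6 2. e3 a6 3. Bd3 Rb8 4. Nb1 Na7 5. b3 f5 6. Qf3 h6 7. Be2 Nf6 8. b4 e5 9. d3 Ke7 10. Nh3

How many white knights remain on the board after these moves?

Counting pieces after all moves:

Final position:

  a b c d e f g h
  ─────────────────
8│· ♜ ♝ ♛ · ♝ · ♜│8
7│♞ ♟ ♟ ♟ ♚ · ♟ ·│7
6│♟ · · · · ♞ · ♟│6
5│· · · · ♟ ♟ · ·│5
4│· ♙ · · · · · ·│4
3│· · · ♙ ♙ ♕ · ♘│3
2│♙ · ♙ · ♗ ♙ ♙ ♙│2
1│♖ ♘ ♗ · ♔ · · ♖│1
  ─────────────────
  a b c d e f g h


2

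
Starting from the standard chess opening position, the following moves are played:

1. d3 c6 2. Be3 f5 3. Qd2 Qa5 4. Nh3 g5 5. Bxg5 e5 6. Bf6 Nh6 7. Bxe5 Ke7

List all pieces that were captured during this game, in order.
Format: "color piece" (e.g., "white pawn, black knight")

Tracking captures:
  Bxg5: captured black pawn
  Bxe5: captured black pawn

black pawn, black pawn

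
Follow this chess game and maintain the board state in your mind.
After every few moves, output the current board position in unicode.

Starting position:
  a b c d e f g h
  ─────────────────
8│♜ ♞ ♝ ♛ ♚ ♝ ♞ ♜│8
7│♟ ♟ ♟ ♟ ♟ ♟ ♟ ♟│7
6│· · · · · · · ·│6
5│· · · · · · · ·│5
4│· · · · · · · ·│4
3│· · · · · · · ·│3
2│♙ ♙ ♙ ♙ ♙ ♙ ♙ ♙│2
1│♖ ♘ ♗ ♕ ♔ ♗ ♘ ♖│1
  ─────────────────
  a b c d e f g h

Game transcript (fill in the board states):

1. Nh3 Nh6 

  a b c d e f g h
  ─────────────────
8│♜ ♞ ♝ ♛ ♚ ♝ · ♜│8
7│♟ ♟ ♟ ♟ ♟ ♟ ♟ ♟│7
6│· · · · · · · ♞│6
5│· · · · · · · ·│5
4│· · · · · · · ·│4
3│· · · · · · · ♘│3
2│♙ ♙ ♙ ♙ ♙ ♙ ♙ ♙│2
1│♖ ♘ ♗ ♕ ♔ ♗ · ♖│1
  ─────────────────
  a b c d e f g h

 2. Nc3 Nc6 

  a b c d e f g h
  ─────────────────
8│♜ · ♝ ♛ ♚ ♝ · ♜│8
7│♟ ♟ ♟ ♟ ♟ ♟ ♟ ♟│7
6│· · ♞ · · · · ♞│6
5│· · · · · · · ·│5
4│· · · · · · · ·│4
3│· · ♘ · · · · ♘│3
2│♙ ♙ ♙ ♙ ♙ ♙ ♙ ♙│2
1│♖ · ♗ ♕ ♔ ♗ · ♖│1
  ─────────────────
  a b c d e f g h

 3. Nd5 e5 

  a b c d e f g h
  ─────────────────
8│♜ · ♝ ♛ ♚ ♝ · ♜│8
7│♟ ♟ ♟ ♟ · ♟ ♟ ♟│7
6│· · ♞ · · · · ♞│6
5│· · · ♘ ♟ · · ·│5
4│· · · · · · · ·│4
3│· · · · · · · ♘│3
2│♙ ♙ ♙ ♙ ♙ ♙ ♙ ♙│2
1│♖ · ♗ ♕ ♔ ♗ · ♖│1
  ─────────────────
  a b c d e f g h

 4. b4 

  a b c d e f g h
  ─────────────────
8│♜ · ♝ ♛ ♚ ♝ · ♜│8
7│♟ ♟ ♟ ♟ · ♟ ♟ ♟│7
6│· · ♞ · · · · ♞│6
5│· · · ♘ ♟ · · ·│5
4│· ♙ · · · · · ·│4
3│· · · · · · · ♘│3
2│♙ · ♙ ♙ ♙ ♙ ♙ ♙│2
1│♖ · ♗ ♕ ♔ ♗ · ♖│1
  ─────────────────
  a b c d e f g h


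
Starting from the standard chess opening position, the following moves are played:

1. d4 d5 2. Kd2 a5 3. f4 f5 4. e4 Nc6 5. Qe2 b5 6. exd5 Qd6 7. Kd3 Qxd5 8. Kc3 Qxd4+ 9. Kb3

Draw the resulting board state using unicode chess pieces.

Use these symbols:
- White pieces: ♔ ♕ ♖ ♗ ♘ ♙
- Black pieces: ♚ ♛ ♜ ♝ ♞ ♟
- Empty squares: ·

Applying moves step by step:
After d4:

♜ ♞ ♝ ♛ ♚ ♝ ♞ ♜
♟ ♟ ♟ ♟ ♟ ♟ ♟ ♟
· · · · · · · ·
· · · · · · · ·
· · · ♙ · · · ·
· · · · · · · ·
♙ ♙ ♙ · ♙ ♙ ♙ ♙
♖ ♘ ♗ ♕ ♔ ♗ ♘ ♖


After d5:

♜ ♞ ♝ ♛ ♚ ♝ ♞ ♜
♟ ♟ ♟ · ♟ ♟ ♟ ♟
· · · · · · · ·
· · · ♟ · · · ·
· · · ♙ · · · ·
· · · · · · · ·
♙ ♙ ♙ · ♙ ♙ ♙ ♙
♖ ♘ ♗ ♕ ♔ ♗ ♘ ♖


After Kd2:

♜ ♞ ♝ ♛ ♚ ♝ ♞ ♜
♟ ♟ ♟ · ♟ ♟ ♟ ♟
· · · · · · · ·
· · · ♟ · · · ·
· · · ♙ · · · ·
· · · · · · · ·
♙ ♙ ♙ ♔ ♙ ♙ ♙ ♙
♖ ♘ ♗ ♕ · ♗ ♘ ♖


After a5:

♜ ♞ ♝ ♛ ♚ ♝ ♞ ♜
· ♟ ♟ · ♟ ♟ ♟ ♟
· · · · · · · ·
♟ · · ♟ · · · ·
· · · ♙ · · · ·
· · · · · · · ·
♙ ♙ ♙ ♔ ♙ ♙ ♙ ♙
♖ ♘ ♗ ♕ · ♗ ♘ ♖


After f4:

♜ ♞ ♝ ♛ ♚ ♝ ♞ ♜
· ♟ ♟ · ♟ ♟ ♟ ♟
· · · · · · · ·
♟ · · ♟ · · · ·
· · · ♙ · ♙ · ·
· · · · · · · ·
♙ ♙ ♙ ♔ ♙ · ♙ ♙
♖ ♘ ♗ ♕ · ♗ ♘ ♖


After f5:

♜ ♞ ♝ ♛ ♚ ♝ ♞ ♜
· ♟ ♟ · ♟ · ♟ ♟
· · · · · · · ·
♟ · · ♟ · ♟ · ·
· · · ♙ · ♙ · ·
· · · · · · · ·
♙ ♙ ♙ ♔ ♙ · ♙ ♙
♖ ♘ ♗ ♕ · ♗ ♘ ♖


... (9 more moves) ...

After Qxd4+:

♜ · ♝ · ♚ ♝ ♞ ♜
· · ♟ · ♟ · ♟ ♟
· · ♞ · · · · ·
♟ ♟ · · · ♟ · ·
· · · ♛ · ♙ · ·
· · ♔ · · · · ·
♙ ♙ ♙ · ♕ · ♙ ♙
♖ ♘ ♗ · · ♗ ♘ ♖


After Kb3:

♜ · ♝ · ♚ ♝ ♞ ♜
· · ♟ · ♟ · ♟ ♟
· · ♞ · · · · ·
♟ ♟ · · · ♟ · ·
· · · ♛ · ♙ · ·
· ♔ · · · · · ·
♙ ♙ ♙ · ♕ · ♙ ♙
♖ ♘ ♗ · · ♗ ♘ ♖



  a b c d e f g h
  ─────────────────
8│♜ · ♝ · ♚ ♝ ♞ ♜│8
7│· · ♟ · ♟ · ♟ ♟│7
6│· · ♞ · · · · ·│6
5│♟ ♟ · · · ♟ · ·│5
4│· · · ♛ · ♙ · ·│4
3│· ♔ · · · · · ·│3
2│♙ ♙ ♙ · ♕ · ♙ ♙│2
1│♖ ♘ ♗ · · ♗ ♘ ♖│1
  ─────────────────
  a b c d e f g h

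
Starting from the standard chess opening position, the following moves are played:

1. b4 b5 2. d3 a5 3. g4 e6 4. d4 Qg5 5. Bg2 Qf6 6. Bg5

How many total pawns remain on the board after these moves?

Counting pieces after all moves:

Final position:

  a b c d e f g h
  ─────────────────
8│♜ ♞ ♝ · ♚ ♝ ♞ ♜│8
7│· · ♟ ♟ · ♟ ♟ ♟│7
6│· · · · ♟ ♛ · ·│6
5│♟ ♟ · · · · ♗ ·│5
4│· ♙ · ♙ · · ♙ ·│4
3│· · · · · · · ·│3
2│♙ · ♙ · ♙ ♙ ♗ ♙│2
1│♖ ♘ · ♕ ♔ · ♘ ♖│1
  ─────────────────
  a b c d e f g h


16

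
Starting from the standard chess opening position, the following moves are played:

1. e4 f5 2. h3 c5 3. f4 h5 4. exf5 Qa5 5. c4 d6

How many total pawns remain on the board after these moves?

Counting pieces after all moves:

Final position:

  a b c d e f g h
  ─────────────────
8│♜ ♞ ♝ · ♚ ♝ ♞ ♜│8
7│♟ ♟ · · ♟ · ♟ ·│7
6│· · · ♟ · · · ·│6
5│♛ · ♟ · · ♙ · ♟│5
4│· · ♙ · · ♙ · ·│4
3│· · · · · · · ♙│3
2│♙ ♙ · ♙ · · ♙ ·│2
1│♖ ♘ ♗ ♕ ♔ ♗ ♘ ♖│1
  ─────────────────
  a b c d e f g h


15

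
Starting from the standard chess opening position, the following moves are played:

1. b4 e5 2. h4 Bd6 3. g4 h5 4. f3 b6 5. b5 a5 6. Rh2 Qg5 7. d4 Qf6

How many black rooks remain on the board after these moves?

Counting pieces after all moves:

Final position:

  a b c d e f g h
  ─────────────────
8│♜ ♞ ♝ · ♚ · ♞ ♜│8
7│· · ♟ ♟ · ♟ ♟ ·│7
6│· ♟ · ♝ · ♛ · ·│6
5│♟ ♙ · · ♟ · · ♟│5
4│· · · ♙ · · ♙ ♙│4
3│· · · · · ♙ · ·│3
2│♙ · ♙ · ♙ · · ♖│2
1│♖ ♘ ♗ ♕ ♔ ♗ ♘ ·│1
  ─────────────────
  a b c d e f g h


2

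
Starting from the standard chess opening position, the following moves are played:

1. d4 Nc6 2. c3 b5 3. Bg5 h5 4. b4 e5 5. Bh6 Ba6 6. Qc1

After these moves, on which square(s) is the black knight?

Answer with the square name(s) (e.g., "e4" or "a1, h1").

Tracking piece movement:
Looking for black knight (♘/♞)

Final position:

  a b c d e f g h
  ─────────────────
8│♜ · · ♛ ♚ ♝ ♞ ♜│8
7│♟ · ♟ ♟ · ♟ ♟ ·│7
6│♝ · ♞ · · · · ♗│6
5│· ♟ · · ♟ · · ♟│5
4│· ♙ · ♙ · · · ·│4
3│· · ♙ · · · · ·│3
2│♙ · · · ♙ ♙ ♙ ♙│2
1│♖ ♘ ♕ · ♔ ♗ ♘ ♖│1
  ─────────────────
  a b c d e f g h


c6, g8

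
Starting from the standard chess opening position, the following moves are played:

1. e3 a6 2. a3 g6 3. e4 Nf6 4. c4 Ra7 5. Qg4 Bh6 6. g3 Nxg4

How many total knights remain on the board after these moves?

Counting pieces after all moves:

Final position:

  a b c d e f g h
  ─────────────────
8│· ♞ ♝ ♛ ♚ · · ♜│8
7│♜ ♟ ♟ ♟ ♟ ♟ · ♟│7
6│♟ · · · · · ♟ ♝│6
5│· · · · · · · ·│5
4│· · ♙ · ♙ · ♞ ·│4
3│♙ · · · · · ♙ ·│3
2│· ♙ · ♙ · ♙ · ♙│2
1│♖ ♘ ♗ · ♔ ♗ ♘ ♖│1
  ─────────────────
  a b c d e f g h


4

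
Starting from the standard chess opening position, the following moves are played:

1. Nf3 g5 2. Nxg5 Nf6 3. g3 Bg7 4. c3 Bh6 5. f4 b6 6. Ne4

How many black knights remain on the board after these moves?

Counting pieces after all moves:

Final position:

  a b c d e f g h
  ─────────────────
8│♜ ♞ ♝ ♛ ♚ · · ♜│8
7│♟ · ♟ ♟ ♟ ♟ · ♟│7
6│· ♟ · · · ♞ · ♝│6
5│· · · · · · · ·│5
4│· · · · ♘ ♙ · ·│4
3│· · ♙ · · · ♙ ·│3
2│♙ ♙ · ♙ ♙ · · ♙│2
1│♖ ♘ ♗ ♕ ♔ ♗ · ♖│1
  ─────────────────
  a b c d e f g h


2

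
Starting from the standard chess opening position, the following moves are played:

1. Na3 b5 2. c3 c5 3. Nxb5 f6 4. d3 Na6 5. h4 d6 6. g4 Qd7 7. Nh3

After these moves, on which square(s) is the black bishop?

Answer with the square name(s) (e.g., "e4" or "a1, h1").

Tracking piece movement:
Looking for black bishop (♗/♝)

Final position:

  a b c d e f g h
  ─────────────────
8│♜ · ♝ · ♚ ♝ ♞ ♜│8
7│♟ · · ♛ ♟ · ♟ ♟│7
6│♞ · · ♟ · ♟ · ·│6
5│· ♘ ♟ · · · · ·│5
4│· · · · · · ♙ ♙│4
3│· · ♙ ♙ · · · ♘│3
2│♙ ♙ · · ♙ ♙ · ·│2
1│♖ · ♗ ♕ ♔ ♗ · ♖│1
  ─────────────────
  a b c d e f g h


c8, f8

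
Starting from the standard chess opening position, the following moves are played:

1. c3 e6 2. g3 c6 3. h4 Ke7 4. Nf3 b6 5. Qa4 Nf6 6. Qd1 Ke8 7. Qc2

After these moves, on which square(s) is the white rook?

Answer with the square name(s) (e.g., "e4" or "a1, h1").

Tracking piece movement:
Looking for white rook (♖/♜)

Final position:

  a b c d e f g h
  ─────────────────
8│♜ ♞ ♝ ♛ ♚ ♝ · ♜│8
7│♟ · · ♟ · ♟ ♟ ♟│7
6│· ♟ ♟ · ♟ ♞ · ·│6
5│· · · · · · · ·│5
4│· · · · · · · ♙│4
3│· · ♙ · · ♘ ♙ ·│3
2│♙ ♙ ♕ ♙ ♙ ♙ · ·│2
1│♖ ♘ ♗ · ♔ ♗ · ♖│1
  ─────────────────
  a b c d e f g h


a1, h1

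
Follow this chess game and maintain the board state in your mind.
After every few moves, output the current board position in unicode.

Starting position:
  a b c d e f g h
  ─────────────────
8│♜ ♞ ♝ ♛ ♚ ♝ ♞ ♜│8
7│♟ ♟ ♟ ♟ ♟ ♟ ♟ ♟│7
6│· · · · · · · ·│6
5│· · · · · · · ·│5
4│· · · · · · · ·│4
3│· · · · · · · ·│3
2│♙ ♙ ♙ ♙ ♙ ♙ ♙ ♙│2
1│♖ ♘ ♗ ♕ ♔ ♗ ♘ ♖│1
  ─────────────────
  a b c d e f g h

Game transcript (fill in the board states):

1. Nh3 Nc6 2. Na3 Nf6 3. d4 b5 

  a b c d e f g h
  ─────────────────
8│♜ · ♝ ♛ ♚ ♝ · ♜│8
7│♟ · ♟ ♟ ♟ ♟ ♟ ♟│7
6│· · ♞ · · ♞ · ·│6
5│· ♟ · · · · · ·│5
4│· · · ♙ · · · ·│4
3│♘ · · · · · · ♘│3
2│♙ ♙ ♙ · ♙ ♙ ♙ ♙│2
1│♖ · ♗ ♕ ♔ ♗ · ♖│1
  ─────────────────
  a b c d e f g h

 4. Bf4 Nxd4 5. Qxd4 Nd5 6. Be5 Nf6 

  a b c d e f g h
  ─────────────────
8│♜ · ♝ ♛ ♚ ♝ · ♜│8
7│♟ · ♟ ♟ ♟ ♟ ♟ ♟│7
6│· · · · · ♞ · ·│6
5│· ♟ · · ♗ · · ·│5
4│· · · ♕ · · · ·│4
3│♘ · · · · · · ♘│3
2│♙ ♙ ♙ · ♙ ♙ ♙ ♙│2
1│♖ · · · ♔ ♗ · ♖│1
  ─────────────────
  a b c d e f g h

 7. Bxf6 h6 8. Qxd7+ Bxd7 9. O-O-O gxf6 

  a b c d e f g h
  ─────────────────
8│♜ · · ♛ ♚ ♝ · ♜│8
7│♟ · ♟ ♝ ♟ ♟ · ·│7
6│· · · · · ♟ · ♟│6
5│· ♟ · · · · · ·│5
4│· · · · · · · ·│4
3│♘ · · · · · · ♘│3
2│♙ ♙ ♙ · ♙ ♙ ♙ ♙│2
1│· · ♔ ♖ · ♗ · ♖│1
  ─────────────────
  a b c d e f g h

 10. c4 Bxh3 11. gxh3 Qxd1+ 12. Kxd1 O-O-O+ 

  a b c d e f g h
  ─────────────────
8│· · ♚ ♜ · ♝ · ♜│8
7│♟ · ♟ · ♟ ♟ · ·│7
6│· · · · · ♟ · ♟│6
5│· ♟ · · · · · ·│5
4│· · ♙ · · · · ·│4
3│♘ · · · · · · ♙│3
2│♙ ♙ · · ♙ ♙ · ♙│2
1│· · · ♔ · ♗ · ♖│1
  ─────────────────
  a b c d e f g h



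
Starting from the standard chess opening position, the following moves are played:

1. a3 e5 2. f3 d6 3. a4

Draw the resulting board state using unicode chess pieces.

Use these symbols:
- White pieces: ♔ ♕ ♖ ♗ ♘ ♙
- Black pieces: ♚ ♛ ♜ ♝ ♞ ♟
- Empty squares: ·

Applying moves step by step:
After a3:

♜ ♞ ♝ ♛ ♚ ♝ ♞ ♜
♟ ♟ ♟ ♟ ♟ ♟ ♟ ♟
· · · · · · · ·
· · · · · · · ·
· · · · · · · ·
♙ · · · · · · ·
· ♙ ♙ ♙ ♙ ♙ ♙ ♙
♖ ♘ ♗ ♕ ♔ ♗ ♘ ♖


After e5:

♜ ♞ ♝ ♛ ♚ ♝ ♞ ♜
♟ ♟ ♟ ♟ · ♟ ♟ ♟
· · · · · · · ·
· · · · ♟ · · ·
· · · · · · · ·
♙ · · · · · · ·
· ♙ ♙ ♙ ♙ ♙ ♙ ♙
♖ ♘ ♗ ♕ ♔ ♗ ♘ ♖


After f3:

♜ ♞ ♝ ♛ ♚ ♝ ♞ ♜
♟ ♟ ♟ ♟ · ♟ ♟ ♟
· · · · · · · ·
· · · · ♟ · · ·
· · · · · · · ·
♙ · · · · ♙ · ·
· ♙ ♙ ♙ ♙ · ♙ ♙
♖ ♘ ♗ ♕ ♔ ♗ ♘ ♖


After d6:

♜ ♞ ♝ ♛ ♚ ♝ ♞ ♜
♟ ♟ ♟ · · ♟ ♟ ♟
· · · ♟ · · · ·
· · · · ♟ · · ·
· · · · · · · ·
♙ · · · · ♙ · ·
· ♙ ♙ ♙ ♙ · ♙ ♙
♖ ♘ ♗ ♕ ♔ ♗ ♘ ♖


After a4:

♜ ♞ ♝ ♛ ♚ ♝ ♞ ♜
♟ ♟ ♟ · · ♟ ♟ ♟
· · · ♟ · · · ·
· · · · ♟ · · ·
♙ · · · · · · ·
· · · · · ♙ · ·
· ♙ ♙ ♙ ♙ · ♙ ♙
♖ ♘ ♗ ♕ ♔ ♗ ♘ ♖



  a b c d e f g h
  ─────────────────
8│♜ ♞ ♝ ♛ ♚ ♝ ♞ ♜│8
7│♟ ♟ ♟ · · ♟ ♟ ♟│7
6│· · · ♟ · · · ·│6
5│· · · · ♟ · · ·│5
4│♙ · · · · · · ·│4
3│· · · · · ♙ · ·│3
2│· ♙ ♙ ♙ ♙ · ♙ ♙│2
1│♖ ♘ ♗ ♕ ♔ ♗ ♘ ♖│1
  ─────────────────
  a b c d e f g h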